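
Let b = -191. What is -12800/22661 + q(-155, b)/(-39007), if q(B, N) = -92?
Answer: -497204788/883937627 ≈ -0.56249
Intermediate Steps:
-12800/22661 + q(-155, b)/(-39007) = -12800/22661 - 92/(-39007) = -12800*1/22661 - 92*(-1/39007) = -12800/22661 + 92/39007 = -497204788/883937627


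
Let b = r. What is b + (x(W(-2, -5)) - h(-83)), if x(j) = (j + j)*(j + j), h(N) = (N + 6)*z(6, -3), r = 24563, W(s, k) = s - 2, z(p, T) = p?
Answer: 25089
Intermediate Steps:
W(s, k) = -2 + s
h(N) = 36 + 6*N (h(N) = (N + 6)*6 = (6 + N)*6 = 36 + 6*N)
x(j) = 4*j**2 (x(j) = (2*j)*(2*j) = 4*j**2)
b = 24563
b + (x(W(-2, -5)) - h(-83)) = 24563 + (4*(-2 - 2)**2 - (36 + 6*(-83))) = 24563 + (4*(-4)**2 - (36 - 498)) = 24563 + (4*16 - 1*(-462)) = 24563 + (64 + 462) = 24563 + 526 = 25089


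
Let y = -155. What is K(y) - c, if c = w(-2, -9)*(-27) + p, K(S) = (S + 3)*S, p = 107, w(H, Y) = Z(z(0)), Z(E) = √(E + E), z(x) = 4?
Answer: 23453 + 54*√2 ≈ 23529.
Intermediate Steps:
Z(E) = √2*√E (Z(E) = √(2*E) = √2*√E)
w(H, Y) = 2*√2 (w(H, Y) = √2*√4 = √2*2 = 2*√2)
K(S) = S*(3 + S) (K(S) = (3 + S)*S = S*(3 + S))
c = 107 - 54*√2 (c = (2*√2)*(-27) + 107 = -54*√2 + 107 = 107 - 54*√2 ≈ 30.632)
K(y) - c = -155*(3 - 155) - (107 - 54*√2) = -155*(-152) + (-107 + 54*√2) = 23560 + (-107 + 54*√2) = 23453 + 54*√2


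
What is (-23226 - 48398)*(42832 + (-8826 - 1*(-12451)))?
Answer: -3327436168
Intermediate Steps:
(-23226 - 48398)*(42832 + (-8826 - 1*(-12451))) = -71624*(42832 + (-8826 + 12451)) = -71624*(42832 + 3625) = -71624*46457 = -3327436168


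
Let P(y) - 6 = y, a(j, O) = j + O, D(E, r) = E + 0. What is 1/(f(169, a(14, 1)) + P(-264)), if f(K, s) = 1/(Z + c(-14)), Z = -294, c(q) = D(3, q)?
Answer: -291/75079 ≈ -0.0038759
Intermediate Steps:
D(E, r) = E
c(q) = 3
a(j, O) = O + j
P(y) = 6 + y
f(K, s) = -1/291 (f(K, s) = 1/(-294 + 3) = 1/(-291) = -1/291)
1/(f(169, a(14, 1)) + P(-264)) = 1/(-1/291 + (6 - 264)) = 1/(-1/291 - 258) = 1/(-75079/291) = -291/75079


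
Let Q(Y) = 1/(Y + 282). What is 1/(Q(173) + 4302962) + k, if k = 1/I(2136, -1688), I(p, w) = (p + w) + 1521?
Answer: 1958743606/3855002142959 ≈ 0.00050810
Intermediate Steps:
I(p, w) = 1521 + p + w
Q(Y) = 1/(282 + Y)
k = 1/1969 (k = 1/(1521 + 2136 - 1688) = 1/1969 ≈ 0.00050787)
1/(Q(173) + 4302962) + k = 1/(1/(282 + 173) + 4302962) + 1/1969 = 1/(1/455 + 4302962) + 1/1969 = 1/(1957847711/455) + 1/1969 = 455/1957847711 + 1/1969 = 1958743606/3855002142959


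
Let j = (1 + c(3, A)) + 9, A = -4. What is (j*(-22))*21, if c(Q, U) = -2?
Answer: -3696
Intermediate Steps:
j = 8 (j = (1 - 2) + 9 = -1 + 9 = 8)
(j*(-22))*21 = (8*(-22))*21 = -176*21 = -3696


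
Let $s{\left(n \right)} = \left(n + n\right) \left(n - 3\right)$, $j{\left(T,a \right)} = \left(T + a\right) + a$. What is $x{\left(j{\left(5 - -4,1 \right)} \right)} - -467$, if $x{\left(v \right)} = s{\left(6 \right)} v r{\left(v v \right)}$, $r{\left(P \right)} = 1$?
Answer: $863$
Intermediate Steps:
$j{\left(T,a \right)} = T + 2 a$
$s{\left(n \right)} = 2 n \left(-3 + n\right)$
$x{\left(v \right)} = 36 v$ ($x{\left(v \right)} = 2 \cdot 6 \left(-3 + 6\right) v 1 = 2 \cdot 6 \cdot 3 v 1 = 36 v 1 = 36 v$)
$x{\left(j{\left(5 - -4,1 \right)} \right)} - -467 = 36 \left(\left(5 - -4\right) + 2 \cdot 1\right) - -467 = 36 \left(\left(5 + 4\right) + 2\right) + 467 = 36 \left(9 + 2\right) + 467 = 36 \cdot 11 + 467 = 396 + 467 = 863$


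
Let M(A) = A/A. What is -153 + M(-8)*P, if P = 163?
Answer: 10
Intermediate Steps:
M(A) = 1
-153 + M(-8)*P = -153 + 1*163 = -153 + 163 = 10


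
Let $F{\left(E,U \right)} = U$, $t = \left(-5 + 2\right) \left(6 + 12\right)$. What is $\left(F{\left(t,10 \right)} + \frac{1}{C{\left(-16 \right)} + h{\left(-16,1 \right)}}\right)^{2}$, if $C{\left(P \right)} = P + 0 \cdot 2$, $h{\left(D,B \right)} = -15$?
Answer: $\frac{95481}{961} \approx 99.356$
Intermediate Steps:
$t = -54$ ($t = \left(-3\right) 18 = -54$)
$C{\left(P \right)} = P$ ($C{\left(P \right)} = P + 0 = P$)
$\left(F{\left(t,10 \right)} + \frac{1}{C{\left(-16 \right)} + h{\left(-16,1 \right)}}\right)^{2} = \left(10 + \frac{1}{-16 - 15}\right)^{2} = \left(10 + \frac{1}{-31}\right)^{2} = \left(10 - \frac{1}{31}\right)^{2} = \left(\frac{309}{31}\right)^{2} = \frac{95481}{961}$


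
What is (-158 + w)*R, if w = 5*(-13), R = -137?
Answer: 30551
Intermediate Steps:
w = -65
(-158 + w)*R = (-158 - 65)*(-137) = -223*(-137) = 30551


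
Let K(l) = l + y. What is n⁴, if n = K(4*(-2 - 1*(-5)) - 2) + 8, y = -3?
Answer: 50625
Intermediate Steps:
K(l) = -3 + l (K(l) = l - 3 = -3 + l)
n = 15 (n = (-3 + (4*(-2 - 1*(-5)) - 2)) + 8 = (-3 + (4*(-2 + 5) - 2)) + 8 = (-3 + (4*3 - 2)) + 8 = (-3 + (12 - 2)) + 8 = (-3 + 10) + 8 = 7 + 8 = 15)
n⁴ = 15⁴ = 50625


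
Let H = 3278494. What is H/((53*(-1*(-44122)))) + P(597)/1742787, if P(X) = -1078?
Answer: 2855597928215/2037724072371 ≈ 1.4014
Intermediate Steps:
H/((53*(-1*(-44122)))) + P(597)/1742787 = 3278494/((53*(-1*(-44122)))) - 1078/1742787 = 3278494/((53*44122)) - 1078*1/1742787 = 3278494/2338466 - 1078/1742787 = 3278494*(1/2338466) - 1078/1742787 = 1639247/1169233 - 1078/1742787 = 2855597928215/2037724072371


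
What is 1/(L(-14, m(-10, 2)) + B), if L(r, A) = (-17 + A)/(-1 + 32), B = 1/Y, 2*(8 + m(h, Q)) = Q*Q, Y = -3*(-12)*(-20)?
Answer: -22320/16591 ≈ -1.3453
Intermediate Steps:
Y = -720 (Y = 36*(-20) = -720)
m(h, Q) = -8 + Q²/2 (m(h, Q) = -8 + (Q*Q)/2 = -8 + Q²/2)
B = -1/720 (B = 1/(-720) = -1/720 ≈ -0.0013889)
L(r, A) = -17/31 + A/31 (L(r, A) = (-17 + A)/31 = (-17 + A)*(1/31) = -17/31 + A/31)
1/(L(-14, m(-10, 2)) + B) = 1/((-17/31 + (-8 + (½)*2²)/31) - 1/720) = 1/((-17/31 + (-8 + (½)*4)/31) - 1/720) = 1/((-17/31 + (-8 + 2)/31) - 1/720) = 1/((-17/31 + (1/31)*(-6)) - 1/720) = 1/((-17/31 - 6/31) - 1/720) = 1/(-23/31 - 1/720) = 1/(-16591/22320) = -22320/16591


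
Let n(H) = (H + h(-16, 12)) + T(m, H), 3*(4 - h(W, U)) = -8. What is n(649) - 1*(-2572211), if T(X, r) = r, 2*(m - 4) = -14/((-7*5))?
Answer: 7720547/3 ≈ 2.5735e+6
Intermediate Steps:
m = 21/5 (m = 4 + (-14/((-7*5)))/2 = 4 + (-14/(-35))/2 = 4 + (-14*(-1/35))/2 = 4 + (½)*(⅖) = 4 + ⅕ = 21/5 ≈ 4.2000)
h(W, U) = 20/3 (h(W, U) = 4 - ⅓*(-8) = 4 + 8/3 = 20/3)
n(H) = 20/3 + 2*H (n(H) = (H + 20/3) + H = (20/3 + H) + H = 20/3 + 2*H)
n(649) - 1*(-2572211) = (20/3 + 2*649) - 1*(-2572211) = (20/3 + 1298) + 2572211 = 3914/3 + 2572211 = 7720547/3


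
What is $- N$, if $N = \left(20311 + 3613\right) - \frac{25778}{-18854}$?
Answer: $- \frac{225544437}{9427} \approx -23925.0$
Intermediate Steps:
$N = \frac{225544437}{9427}$ ($N = 23924 - - \frac{12889}{9427} = 23924 + \frac{12889}{9427} = \frac{225544437}{9427} \approx 23925.0$)
$- N = \left(-1\right) \frac{225544437}{9427} = - \frac{225544437}{9427}$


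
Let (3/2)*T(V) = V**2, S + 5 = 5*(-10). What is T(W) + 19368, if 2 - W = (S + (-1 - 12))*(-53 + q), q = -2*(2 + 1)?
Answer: 32218304/3 ≈ 1.0739e+7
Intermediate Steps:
q = -6 (q = -2*3 = -6)
S = -55 (S = -5 + 5*(-10) = -5 - 50 = -55)
W = -4010 (W = 2 - (-55 + (-1 - 12))*(-53 - 6) = 2 - (-55 - 13)*(-59) = 2 - (-68)*(-59) = 2 - 1*4012 = 2 - 4012 = -4010)
T(V) = 2*V**2/3
T(W) + 19368 = (2/3)*(-4010)**2 + 19368 = (2/3)*16080100 + 19368 = 32160200/3 + 19368 = 32218304/3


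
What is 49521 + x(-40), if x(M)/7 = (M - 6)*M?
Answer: 62401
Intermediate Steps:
x(M) = 7*M*(-6 + M) (x(M) = 7*((M - 6)*M) = 7*((-6 + M)*M) = 7*(M*(-6 + M)) = 7*M*(-6 + M))
49521 + x(-40) = 49521 + 7*(-40)*(-6 - 40) = 49521 + 7*(-40)*(-46) = 49521 + 12880 = 62401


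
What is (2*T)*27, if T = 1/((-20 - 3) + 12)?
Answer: -54/11 ≈ -4.9091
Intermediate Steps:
T = -1/11 (T = 1/(-23 + 12) = 1/(-11) = -1/11 ≈ -0.090909)
(2*T)*27 = (2*(-1/11))*27 = -2/11*27 = -54/11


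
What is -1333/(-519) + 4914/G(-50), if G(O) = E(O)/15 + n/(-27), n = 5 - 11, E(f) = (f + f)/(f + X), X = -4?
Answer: 14758355/1038 ≈ 14218.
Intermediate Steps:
E(f) = 2*f/(-4 + f) (E(f) = (f + f)/(f - 4) = (2*f)/(-4 + f) = 2*f/(-4 + f))
n = -6
G(O) = 2/9 + 2*O/(15*(-4 + O)) (G(O) = (2*O/(-4 + O))/15 - 6/(-27) = (2*O/(-4 + O))*(1/15) - 6*(-1/27) = 2*O/(15*(-4 + O)) + 2/9 = 2/9 + 2*O/(15*(-4 + O)))
-1333/(-519) + 4914/G(-50) = -1333/(-519) + 4914/((8*(-5 + 2*(-50))/(45*(-4 - 50)))) = -1333*(-1/519) + 4914/(((8/45)*(-5 - 100)/(-54))) = 1333/519 + 4914/(((8/45)*(-1/54)*(-105))) = 1333/519 + 4914/(28/81) = 1333/519 + 4914*(81/28) = 1333/519 + 28431/2 = 14758355/1038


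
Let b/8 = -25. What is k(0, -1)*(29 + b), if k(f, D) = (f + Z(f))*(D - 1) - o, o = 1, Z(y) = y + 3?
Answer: 1197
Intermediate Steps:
Z(y) = 3 + y
b = -200 (b = 8*(-25) = -200)
k(f, D) = -1 + (-1 + D)*(3 + 2*f) (k(f, D) = (f + (3 + f))*(D - 1) - 1*1 = (3 + 2*f)*(-1 + D) - 1 = (-1 + D)*(3 + 2*f) - 1 = -1 + (-1 + D)*(3 + 2*f))
k(0, -1)*(29 + b) = (-4 - 2*0 - 1*0 - (3 + 0))*(29 - 200) = (-4 + 0 + 0 - 1*3)*(-171) = (-4 + 0 + 0 - 3)*(-171) = -7*(-171) = 1197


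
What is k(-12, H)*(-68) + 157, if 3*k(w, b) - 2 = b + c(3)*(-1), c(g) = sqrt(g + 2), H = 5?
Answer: -5/3 + 68*sqrt(5)/3 ≈ 49.018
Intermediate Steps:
c(g) = sqrt(2 + g)
k(w, b) = 2/3 - sqrt(5)/3 + b/3 (k(w, b) = 2/3 + (b + sqrt(2 + 3)*(-1))/3 = 2/3 + (b + sqrt(5)*(-1))/3 = 2/3 + (b - sqrt(5))/3 = 2/3 + (-sqrt(5)/3 + b/3) = 2/3 - sqrt(5)/3 + b/3)
k(-12, H)*(-68) + 157 = (2/3 - sqrt(5)/3 + (1/3)*5)*(-68) + 157 = (2/3 - sqrt(5)/3 + 5/3)*(-68) + 157 = (7/3 - sqrt(5)/3)*(-68) + 157 = (-476/3 + 68*sqrt(5)/3) + 157 = -5/3 + 68*sqrt(5)/3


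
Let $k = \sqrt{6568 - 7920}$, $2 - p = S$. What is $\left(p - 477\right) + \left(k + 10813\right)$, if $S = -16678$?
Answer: $27016 + 26 i \sqrt{2} \approx 27016.0 + 36.77 i$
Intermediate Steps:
$p = 16680$ ($p = 2 - -16678 = 2 + 16678 = 16680$)
$k = 26 i \sqrt{2}$ ($k = \sqrt{-1352} = 26 i \sqrt{2} \approx 36.77 i$)
$\left(p - 477\right) + \left(k + 10813\right) = \left(16680 - 477\right) + \left(26 i \sqrt{2} + 10813\right) = 16203 + \left(10813 + 26 i \sqrt{2}\right) = 27016 + 26 i \sqrt{2}$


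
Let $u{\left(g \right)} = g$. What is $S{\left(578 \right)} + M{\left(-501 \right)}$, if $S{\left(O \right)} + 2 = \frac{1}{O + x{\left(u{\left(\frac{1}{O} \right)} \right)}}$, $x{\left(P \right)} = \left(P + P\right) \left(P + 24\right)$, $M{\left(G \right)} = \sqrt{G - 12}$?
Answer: $- \frac{192961256}{96564149} + 3 i \sqrt{57} \approx -1.9983 + 22.65 i$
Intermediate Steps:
$M{\left(G \right)} = \sqrt{-12 + G}$
$x{\left(P \right)} = 2 P \left(24 + P\right)$
$S{\left(O \right)} = -2 + \frac{1}{O + \frac{2 \left(24 + \frac{1}{O}\right)}{O}}$
$S{\left(578 \right)} + M{\left(-501 \right)} = \frac{-4 - 55488 + 578^{2} \left(1 - 1156\right)}{2 + 578^{3} + 48 \cdot 578} + \sqrt{-12 - 501} = \frac{-4 - 55488 + 334084 \left(1 - 1156\right)}{2 + 193100552 + 27744} + \sqrt{-513} = \frac{-4 - 55488 + 334084 \left(-1155\right)}{193128298} + 3 i \sqrt{57} = \frac{-4 - 55488 - 385867020}{193128298} + 3 i \sqrt{57} = \frac{1}{193128298} \left(-385922512\right) + 3 i \sqrt{57} = - \frac{192961256}{96564149} + 3 i \sqrt{57}$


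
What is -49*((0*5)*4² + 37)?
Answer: -1813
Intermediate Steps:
-49*((0*5)*4² + 37) = -49*(0*16 + 37) = -49*(0 + 37) = -49*37 = -1813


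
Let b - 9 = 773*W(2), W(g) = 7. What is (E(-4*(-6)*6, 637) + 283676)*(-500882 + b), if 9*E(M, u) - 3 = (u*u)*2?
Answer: -555681277250/3 ≈ -1.8523e+11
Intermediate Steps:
E(M, u) = ⅓ + 2*u²/9 (E(M, u) = ⅓ + ((u*u)*2)/9 = ⅓ + (u²*2)/9 = ⅓ + (2*u²)/9 = ⅓ + 2*u²/9)
b = 5420 (b = 9 + 773*7 = 9 + 5411 = 5420)
(E(-4*(-6)*6, 637) + 283676)*(-500882 + b) = ((⅓ + (2/9)*637²) + 283676)*(-500882 + 5420) = ((⅓ + (2/9)*405769) + 283676)*(-495462) = ((⅓ + 811538/9) + 283676)*(-495462) = (811541/9 + 283676)*(-495462) = (3364625/9)*(-495462) = -555681277250/3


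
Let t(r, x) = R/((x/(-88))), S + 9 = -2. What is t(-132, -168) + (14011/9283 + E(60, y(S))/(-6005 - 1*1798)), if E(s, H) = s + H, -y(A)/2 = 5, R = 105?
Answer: 4092802378/72435249 ≈ 56.503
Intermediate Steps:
S = -11 (S = -9 - 2 = -11)
y(A) = -10 (y(A) = -2*5 = -10)
t(r, x) = -9240/x (t(r, x) = 105/((x/(-88))) = 105/((x*(-1/88))) = 105/((-x/88)) = 105*(-88/x) = -9240/x)
E(s, H) = H + s
t(-132, -168) + (14011/9283 + E(60, y(S))/(-6005 - 1*1798)) = -9240/(-168) + (14011/9283 + (-10 + 60)/(-6005 - 1*1798)) = -9240*(-1/168) + (14011*(1/9283) + 50/(-6005 - 1798)) = 55 + (14011/9283 + 50/(-7803)) = 55 + (14011/9283 + 50*(-1/7803)) = 55 + (14011/9283 - 50/7803) = 55 + 108863683/72435249 = 4092802378/72435249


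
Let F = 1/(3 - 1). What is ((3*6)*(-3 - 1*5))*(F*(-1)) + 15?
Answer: 87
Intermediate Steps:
F = 1/2 ≈ 0.50000
((3*6)*(-3 - 1*5))*(F*(-1)) + 15 = ((3*6)*(-3 - 1*5))*((1/2)*(-1)) + 15 = (18*(-3 - 5))*(-1/2) + 15 = (18*(-8))*(-1/2) + 15 = -144*(-1/2) + 15 = 72 + 15 = 87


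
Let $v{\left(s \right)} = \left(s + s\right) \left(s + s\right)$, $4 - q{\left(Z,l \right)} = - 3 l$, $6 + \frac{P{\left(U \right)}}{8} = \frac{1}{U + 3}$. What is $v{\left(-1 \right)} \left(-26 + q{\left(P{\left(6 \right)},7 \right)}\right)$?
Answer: $-4$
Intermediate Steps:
$P{\left(U \right)} = -48 + \frac{8}{3 + U}$ ($P{\left(U \right)} = -48 + \frac{8}{U + 3} = -48 + \frac{8}{3 + U}$)
$q{\left(Z,l \right)} = 4 + 3 l$ ($q{\left(Z,l \right)} = 4 - - 3 l = 4 + 3 l$)
$v{\left(s \right)} = 4 s^{2}$ ($v{\left(s \right)} = 2 s 2 s = 4 s^{2}$)
$v{\left(-1 \right)} \left(-26 + q{\left(P{\left(6 \right)},7 \right)}\right) = 4 \left(-1\right)^{2} \left(-26 + \left(4 + 3 \cdot 7\right)\right) = 4 \cdot 1 \left(-26 + \left(4 + 21\right)\right) = 4 \left(-26 + 25\right) = 4 \left(-1\right) = -4$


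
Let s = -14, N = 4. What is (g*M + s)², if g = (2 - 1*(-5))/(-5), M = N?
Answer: 9604/25 ≈ 384.16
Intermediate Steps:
M = 4
g = -7/5 (g = (2 + 5)*(-⅕) = 7*(-⅕) = -7/5 ≈ -1.4000)
(g*M + s)² = (-7/5*4 - 14)² = (-28/5 - 14)² = (-98/5)² = 9604/25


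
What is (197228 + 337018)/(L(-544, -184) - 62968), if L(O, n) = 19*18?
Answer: -267123/31313 ≈ -8.5307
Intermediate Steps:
L(O, n) = 342
(197228 + 337018)/(L(-544, -184) - 62968) = (197228 + 337018)/(342 - 62968) = 534246/(-62626) = 534246*(-1/62626) = -267123/31313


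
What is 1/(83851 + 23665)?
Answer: 1/107516 ≈ 9.3009e-6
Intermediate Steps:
1/(83851 + 23665) = 1/107516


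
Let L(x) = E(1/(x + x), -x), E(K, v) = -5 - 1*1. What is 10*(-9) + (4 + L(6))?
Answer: -92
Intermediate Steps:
E(K, v) = -6 (E(K, v) = -5 - 1 = -6)
L(x) = -6
10*(-9) + (4 + L(6)) = 10*(-9) + (4 - 6) = -90 - 2 = -92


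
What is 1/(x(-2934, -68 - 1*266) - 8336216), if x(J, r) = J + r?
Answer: -1/8339484 ≈ -1.1991e-7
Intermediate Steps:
1/(x(-2934, -68 - 1*266) - 8336216) = 1/((-2934 + (-68 - 1*266)) - 8336216) = 1/((-2934 + (-68 - 266)) - 8336216) = 1/((-2934 - 334) - 8336216) = 1/(-3268 - 8336216) = 1/(-8339484) = -1/8339484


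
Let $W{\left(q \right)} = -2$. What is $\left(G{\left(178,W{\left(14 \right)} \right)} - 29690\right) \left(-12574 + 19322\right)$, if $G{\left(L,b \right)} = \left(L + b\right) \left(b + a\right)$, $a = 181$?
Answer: $12240872$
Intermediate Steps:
$G{\left(L,b \right)} = \left(181 + b\right) \left(L + b\right)$ ($G{\left(L,b \right)} = \left(L + b\right) \left(b + 181\right) = \left(L + b\right) \left(181 + b\right) = \left(181 + b\right) \left(L + b\right)$)
$\left(G{\left(178,W{\left(14 \right)} \right)} - 29690\right) \left(-12574 + 19322\right) = \left(\left(\left(-2\right)^{2} + 181 \cdot 178 + 181 \left(-2\right) + 178 \left(-2\right)\right) - 29690\right) \left(-12574 + 19322\right) = \left(\left(4 + 32218 - 362 - 356\right) - 29690\right) 6748 = \left(31504 - 29690\right) 6748 = 1814 \cdot 6748 = 12240872$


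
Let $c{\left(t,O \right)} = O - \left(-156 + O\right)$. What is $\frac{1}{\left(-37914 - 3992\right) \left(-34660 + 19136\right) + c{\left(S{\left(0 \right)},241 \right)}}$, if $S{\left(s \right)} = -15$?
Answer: $\frac{1}{650548900} \approx 1.5372 \cdot 10^{-9}$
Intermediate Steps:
$c{\left(t,O \right)} = 156$
$\frac{1}{\left(-37914 - 3992\right) \left(-34660 + 19136\right) + c{\left(S{\left(0 \right)},241 \right)}} = \frac{1}{\left(-37914 - 3992\right) \left(-34660 + 19136\right) + 156} = \frac{1}{\left(-41906\right) \left(-15524\right) + 156} = \frac{1}{650548744 + 156} = \frac{1}{650548900}$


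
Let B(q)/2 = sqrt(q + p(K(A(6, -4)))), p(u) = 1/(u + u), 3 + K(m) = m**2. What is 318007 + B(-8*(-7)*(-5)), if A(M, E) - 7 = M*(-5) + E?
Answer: 318007 + I*sqrt(1219677)/33 ≈ 3.1801e+5 + 33.466*I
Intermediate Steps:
A(M, E) = 7 + E - 5*M (A(M, E) = 7 + (M*(-5) + E) = 7 + (-5*M + E) = 7 + (E - 5*M) = 7 + E - 5*M)
K(m) = -3 + m**2
p(u) = 1/(2*u)
B(q) = 2*sqrt(1/1452 + q) (B(q) = 2*sqrt(q + 1/(2*(-3 + (7 - 4 - 5*6)**2))) = 2*sqrt(q + 1/(2*(-3 + (7 - 4 - 30)**2))) = 2*sqrt(q + 1/(2*(-3 + (-27)**2))) = 2*sqrt(q + 1/(2*(-3 + 729))) = 2*sqrt(q + (1/2)/726) = 2*sqrt(q + (1/2)*(1/726)) = 2*sqrt(q + 1/1452) = 2*sqrt(1/1452 + q))
318007 + B(-8*(-7)*(-5)) = 318007 + sqrt(3 + 4356*(-8*(-7)*(-5)))/33 = 318007 + sqrt(3 + 4356*(56*(-5)))/33 = 318007 + sqrt(3 + 4356*(-280))/33 = 318007 + sqrt(3 - 1219680)/33 = 318007 + sqrt(-1219677)/33 = 318007 + (I*sqrt(1219677))/33 = 318007 + I*sqrt(1219677)/33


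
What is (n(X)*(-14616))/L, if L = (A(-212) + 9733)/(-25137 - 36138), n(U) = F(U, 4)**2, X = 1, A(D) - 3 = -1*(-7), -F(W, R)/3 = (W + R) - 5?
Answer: 0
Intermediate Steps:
F(W, R) = 15 - 3*R - 3*W (F(W, R) = -3*((W + R) - 5) = -3*((R + W) - 5) = -3*(-5 + R + W) = 15 - 3*R - 3*W)
A(D) = 10 (A(D) = 3 - 1*(-7) = 3 + 7 = 10)
n(U) = (3 - 3*U)**2 (n(U) = (15 - 3*4 - 3*U)**2 = (15 - 12 - 3*U)**2 = (3 - 3*U)**2)
L = -9743/61275 (L = (10 + 9733)/(-25137 - 36138) = 9743/(-61275) = 9743*(-1/61275) = -9743/61275 ≈ -0.15900)
(n(X)*(-14616))/L = ((9*(-1 + 1)**2)*(-14616))/(-9743/61275) = ((9*0**2)*(-14616))*(-61275/9743) = ((9*0)*(-14616))*(-61275/9743) = (0*(-14616))*(-61275/9743) = 0*(-61275/9743) = 0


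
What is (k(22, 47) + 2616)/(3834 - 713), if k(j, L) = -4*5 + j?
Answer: 2618/3121 ≈ 0.83883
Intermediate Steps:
k(j, L) = -20 + j
(k(22, 47) + 2616)/(3834 - 713) = ((-20 + 22) + 2616)/(3834 - 713) = (2 + 2616)/3121 = 2618*(1/3121) = 2618/3121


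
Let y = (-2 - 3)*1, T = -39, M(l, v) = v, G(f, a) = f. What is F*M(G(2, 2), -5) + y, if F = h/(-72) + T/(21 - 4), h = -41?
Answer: 4435/1224 ≈ 3.6234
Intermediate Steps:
y = -5 (y = -5*1 = -5)
F = -2111/1224 (F = -41/(-72) - 39/(21 - 4) = -41*(-1/72) - 39/17 = 41/72 - 39*1/17 = 41/72 - 39/17 = -2111/1224 ≈ -1.7247)
F*M(G(2, 2), -5) + y = -2111/1224*(-5) - 5 = 10555/1224 - 5 = 4435/1224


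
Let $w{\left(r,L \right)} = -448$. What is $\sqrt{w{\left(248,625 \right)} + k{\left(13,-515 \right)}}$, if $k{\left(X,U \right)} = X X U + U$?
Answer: $i \sqrt{87998} \approx 296.64 i$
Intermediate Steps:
$k{\left(X,U \right)} = U + U X^{2}$ ($k{\left(X,U \right)} = X^{2} U + U = U X^{2} + U = U + U X^{2}$)
$\sqrt{w{\left(248,625 \right)} + k{\left(13,-515 \right)}} = \sqrt{-448 - 515 \left(1 + 13^{2}\right)} = \sqrt{-448 - 515 \left(1 + 169\right)} = \sqrt{-448 - 87550} = \sqrt{-87998} = i \sqrt{87998}$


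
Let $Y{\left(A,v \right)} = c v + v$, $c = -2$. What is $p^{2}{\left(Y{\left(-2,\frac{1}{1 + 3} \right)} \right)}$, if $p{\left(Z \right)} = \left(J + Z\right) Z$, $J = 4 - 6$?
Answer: $\frac{81}{256} \approx 0.31641$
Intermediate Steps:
$J = -2$ ($J = 4 - 6 = -2$)
$Y{\left(A,v \right)} = - v$ ($Y{\left(A,v \right)} = - 2 v + v = - v$)
$p{\left(Z \right)} = Z \left(-2 + Z\right)$ ($p{\left(Z \right)} = \left(-2 + Z\right) Z = Z \left(-2 + Z\right)$)
$p^{2}{\left(Y{\left(-2,\frac{1}{1 + 3} \right)} \right)} = \left(- \frac{1}{1 + 3} \left(-2 - \frac{1}{1 + 3}\right)\right)^{2} = \left(- \frac{1}{4} \left(-2 - \frac{1}{4}\right)\right)^{2} = \left(\left(-1\right) \frac{1}{4} \left(-2 - \frac{1}{4}\right)\right)^{2} = \left(- \frac{-2 - \frac{1}{4}}{4}\right)^{2} = \left(\left(- \frac{1}{4}\right) \left(- \frac{9}{4}\right)\right)^{2} = \left(\frac{9}{16}\right)^{2} = \frac{81}{256}$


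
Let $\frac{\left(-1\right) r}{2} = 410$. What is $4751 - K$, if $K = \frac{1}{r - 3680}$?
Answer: $\frac{21379501}{4500} \approx 4751.0$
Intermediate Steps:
$r = -820$ ($r = \left(-2\right) 410 = -820$)
$K = - \frac{1}{4500}$ ($K = \frac{1}{-820 - 3680} = \frac{1}{-4500} = - \frac{1}{4500} \approx -0.00022222$)
$4751 - K = 4751 - - \frac{1}{4500} = 4751 + \frac{1}{4500} = \frac{21379501}{4500}$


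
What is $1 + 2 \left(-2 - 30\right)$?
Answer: $-63$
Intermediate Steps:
$1 + 2 \left(-2 - 30\right) = 1 + 2 \left(-32\right) = 1 - 64 = -63$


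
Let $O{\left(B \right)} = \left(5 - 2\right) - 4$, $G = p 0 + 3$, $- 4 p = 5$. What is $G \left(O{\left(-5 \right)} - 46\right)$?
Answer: $-141$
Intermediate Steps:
$p = - \frac{5}{4}$ ($p = \left(- \frac{1}{4}\right) 5 = - \frac{5}{4} \approx -1.25$)
$G = 3$ ($G = \left(- \frac{5}{4}\right) 0 + 3 = 0 + 3 = 3$)
$O{\left(B \right)} = -1$ ($O{\left(B \right)} = 3 - 4 = -1$)
$G \left(O{\left(-5 \right)} - 46\right) = 3 \left(-1 - 46\right) = 3 \left(-47\right) = -141$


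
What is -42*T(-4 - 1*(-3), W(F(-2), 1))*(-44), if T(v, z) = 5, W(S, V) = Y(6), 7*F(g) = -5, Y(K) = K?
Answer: 9240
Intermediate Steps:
F(g) = -5/7 (F(g) = (⅐)*(-5) = -5/7)
W(S, V) = 6
-42*T(-4 - 1*(-3), W(F(-2), 1))*(-44) = -42*5*(-44) = -210*(-44) = 9240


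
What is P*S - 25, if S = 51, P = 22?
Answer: 1097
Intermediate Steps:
P*S - 25 = 22*51 - 25 = 1122 - 25 = 1097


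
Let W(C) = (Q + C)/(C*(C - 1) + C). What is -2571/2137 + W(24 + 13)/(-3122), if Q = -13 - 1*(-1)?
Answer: -10988553703/9133576466 ≈ -1.2031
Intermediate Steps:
Q = -12 (Q = -13 + 1 = -12)
W(C) = (-12 + C)/(C + C*(-1 + C)) (W(C) = (-12 + C)/(C*(C - 1) + C) = (-12 + C)/(C*(-1 + C) + C) = (-12 + C)/(C + C*(-1 + C)))
-2571/2137 + W(24 + 13)/(-3122) = -2571/2137 + ((-12 + (24 + 13))/(24 + 13)**2)/(-3122) = -2571*1/2137 + ((-12 + 37)/37**2)*(-1/3122) = -2571/2137 + ((1/1369)*25)*(-1/3122) = -2571/2137 + (25/1369)*(-1/3122) = -2571/2137 - 25/4274018 = -10988553703/9133576466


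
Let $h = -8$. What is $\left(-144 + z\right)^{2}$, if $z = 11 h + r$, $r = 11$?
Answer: $48841$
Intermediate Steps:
$z = -77$ ($z = 11 \left(-8\right) + 11 = -88 + 11 = -77$)
$\left(-144 + z\right)^{2} = \left(-144 - 77\right)^{2} = \left(-221\right)^{2} = 48841$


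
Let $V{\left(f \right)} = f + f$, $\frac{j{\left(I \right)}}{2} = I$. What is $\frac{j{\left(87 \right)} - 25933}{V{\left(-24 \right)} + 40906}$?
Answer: $- \frac{25759}{40858} \approx -0.63045$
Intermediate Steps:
$j{\left(I \right)} = 2 I$
$V{\left(f \right)} = 2 f$
$\frac{j{\left(87 \right)} - 25933}{V{\left(-24 \right)} + 40906} = \frac{2 \cdot 87 - 25933}{2 \left(-24\right) + 40906} = \frac{174 - 25933}{-48 + 40906} = - \frac{25759}{40858}$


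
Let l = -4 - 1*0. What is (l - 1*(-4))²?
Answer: 0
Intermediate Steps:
l = -4 (l = -4 + 0 = -4)
(l - 1*(-4))² = (-4 - 1*(-4))² = (-4 + 4)² = 0² = 0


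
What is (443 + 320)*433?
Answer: 330379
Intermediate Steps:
(443 + 320)*433 = 763*433 = 330379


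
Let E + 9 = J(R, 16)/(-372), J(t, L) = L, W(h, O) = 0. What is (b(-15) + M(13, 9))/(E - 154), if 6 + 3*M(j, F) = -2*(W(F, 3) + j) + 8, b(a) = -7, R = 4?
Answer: 1395/15163 ≈ 0.092000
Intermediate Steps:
E = -841/93 (E = -9 + 16/(-372) = -9 + 16*(-1/372) = -9 - 4/93 = -841/93 ≈ -9.0430)
M(j, F) = ⅔ - 2*j/3 (M(j, F) = -2 + (-2*(0 + j) + 8)/3 = -2 + (-2*j + 8)/3 = -2 + (8 - 2*j)/3 = -2 + (8/3 - 2*j/3) = ⅔ - 2*j/3)
(b(-15) + M(13, 9))/(E - 154) = (-7 + (⅔ - ⅔*13))/(-841/93 - 154) = (-7 + (⅔ - 26/3))/(-15163/93) = (-7 - 8)*(-93/15163) = -15*(-93/15163) = 1395/15163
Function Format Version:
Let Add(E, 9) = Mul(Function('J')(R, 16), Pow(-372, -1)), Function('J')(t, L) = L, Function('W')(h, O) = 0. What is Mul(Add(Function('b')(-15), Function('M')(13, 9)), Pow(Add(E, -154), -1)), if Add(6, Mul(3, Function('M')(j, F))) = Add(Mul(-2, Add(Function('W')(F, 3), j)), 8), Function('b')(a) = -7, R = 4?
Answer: Rational(1395, 15163) ≈ 0.092000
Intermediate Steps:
E = Rational(-841, 93) (E = Add(-9, Mul(16, Pow(-372, -1))) = Add(-9, Mul(16, Rational(-1, 372))) = Add(-9, Rational(-4, 93)) = Rational(-841, 93) ≈ -9.0430)
Function('M')(j, F) = Add(Rational(2, 3), Mul(Rational(-2, 3), j)) (Function('M')(j, F) = Add(-2, Mul(Rational(1, 3), Add(Mul(-2, Add(0, j)), 8))) = Add(-2, Mul(Rational(1, 3), Add(Mul(-2, j), 8))) = Add(-2, Mul(Rational(1, 3), Add(8, Mul(-2, j)))) = Add(-2, Add(Rational(8, 3), Mul(Rational(-2, 3), j))) = Add(Rational(2, 3), Mul(Rational(-2, 3), j)))
Mul(Add(Function('b')(-15), Function('M')(13, 9)), Pow(Add(E, -154), -1)) = Mul(Add(-7, Add(Rational(2, 3), Mul(Rational(-2, 3), 13))), Pow(Add(Rational(-841, 93), -154), -1)) = Mul(Add(-7, Add(Rational(2, 3), Rational(-26, 3))), Pow(Rational(-15163, 93), -1)) = Mul(Add(-7, -8), Rational(-93, 15163)) = Mul(-15, Rational(-93, 15163)) = Rational(1395, 15163)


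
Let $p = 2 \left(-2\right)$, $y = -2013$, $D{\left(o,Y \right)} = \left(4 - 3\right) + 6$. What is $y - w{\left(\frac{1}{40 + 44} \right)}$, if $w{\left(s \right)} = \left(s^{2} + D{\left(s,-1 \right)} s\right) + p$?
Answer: $- \frac{14176093}{7056} \approx -2009.1$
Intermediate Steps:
$D{\left(o,Y \right)} = 7$ ($D{\left(o,Y \right)} = 1 + 6 = 7$)
$p = -4$
$w{\left(s \right)} = -4 + s^{2} + 7 s$ ($w{\left(s \right)} = \left(s^{2} + 7 s\right) - 4 = -4 + s^{2} + 7 s$)
$y - w{\left(\frac{1}{40 + 44} \right)} = -2013 - \left(-4 + \left(\frac{1}{40 + 44}\right)^{2} + \frac{7}{40 + 44}\right) = -2013 - \left(-4 + \left(\frac{1}{84}\right)^{2} + \frac{7}{84}\right) = -2013 - \left(-4 + \left(\frac{1}{84}\right)^{2} + 7 \cdot \frac{1}{84}\right) = -2013 - \left(-4 + \frac{1}{7056} + \frac{1}{12}\right) = -2013 - - \frac{27635}{7056} = -2013 + \frac{27635}{7056} = - \frac{14176093}{7056}$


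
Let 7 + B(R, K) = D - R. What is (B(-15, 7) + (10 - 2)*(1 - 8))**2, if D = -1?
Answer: 2401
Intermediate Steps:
B(R, K) = -8 - R (B(R, K) = -7 + (-1 - R) = -8 - R)
(B(-15, 7) + (10 - 2)*(1 - 8))**2 = ((-8 - 1*(-15)) + (10 - 2)*(1 - 8))**2 = ((-8 + 15) + 8*(-7))**2 = (7 - 56)**2 = (-49)**2 = 2401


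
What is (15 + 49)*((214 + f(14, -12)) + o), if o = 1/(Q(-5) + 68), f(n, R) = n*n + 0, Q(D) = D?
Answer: 1653184/63 ≈ 26241.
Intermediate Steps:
f(n, R) = n² (f(n, R) = n² + 0 = n²)
o = 1/63 (o = 1/(-5 + 68) = 1/63 ≈ 0.015873)
(15 + 49)*((214 + f(14, -12)) + o) = (15 + 49)*((214 + 14²) + 1/63) = 64*((214 + 196) + 1/63) = 64*(410 + 1/63) = 64*(25831/63) = 1653184/63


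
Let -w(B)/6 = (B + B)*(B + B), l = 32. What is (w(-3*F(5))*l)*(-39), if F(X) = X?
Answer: 6739200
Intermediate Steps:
w(B) = -24*B² (w(B) = -6*(B + B)*(B + B) = -6*2*B*2*B = -24*B²)
(w(-3*F(5))*l)*(-39) = (-24*(-3*5)²*32)*(-39) = (-24*(-15)²*32)*(-39) = (-24*225*32)*(-39) = -5400*32*(-39) = -172800*(-39) = 6739200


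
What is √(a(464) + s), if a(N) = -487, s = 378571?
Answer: 14*√1929 ≈ 614.89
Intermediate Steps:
√(a(464) + s) = √(-487 + 378571) = √378084 = 14*√1929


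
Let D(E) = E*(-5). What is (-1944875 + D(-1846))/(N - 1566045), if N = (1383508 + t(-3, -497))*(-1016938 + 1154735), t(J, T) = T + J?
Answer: -1935645/190572787331 ≈ -1.0157e-5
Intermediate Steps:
D(E) = -5*E
t(J, T) = J + T
N = 190574353376 (N = (1383508 + (-3 - 497))*(-1016938 + 1154735) = (1383508 - 500)*137797 = 1383008*137797 = 190574353376)
(-1944875 + D(-1846))/(N - 1566045) = (-1944875 - 5*(-1846))/(190574353376 - 1566045) = (-1944875 + 9230)/190572787331 = -1935645*1/190572787331 = -1935645/190572787331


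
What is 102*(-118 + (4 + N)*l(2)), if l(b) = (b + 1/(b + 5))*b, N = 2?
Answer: -65892/7 ≈ -9413.1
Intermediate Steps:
l(b) = b*(b + 1/(5 + b)) (l(b) = (b + 1/(5 + b))*b = b*(b + 1/(5 + b)))
102*(-118 + (4 + N)*l(2)) = 102*(-118 + (4 + 2)*(2*(1 + 2² + 5*2)/(5 + 2))) = 102*(-118 + 6*(2*(1 + 4 + 10)/7)) = 102*(-118 + 6*(2*(⅐)*15)) = 102*(-118 + 6*(30/7)) = 102*(-118 + 180/7) = 102*(-646/7) = -65892/7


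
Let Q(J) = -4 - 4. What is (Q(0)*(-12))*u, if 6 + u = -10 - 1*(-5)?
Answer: -1056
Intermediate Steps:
Q(J) = -8
u = -11 (u = -6 + (-10 - 1*(-5)) = -6 + (-10 + 5) = -6 - 5 = -11)
(Q(0)*(-12))*u = -8*(-12)*(-11) = 96*(-11) = -1056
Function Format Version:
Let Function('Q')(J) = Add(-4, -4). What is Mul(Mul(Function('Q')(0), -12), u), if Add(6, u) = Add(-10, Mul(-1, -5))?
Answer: -1056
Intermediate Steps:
Function('Q')(J) = -8
u = -11 (u = Add(-6, Add(-10, Mul(-1, -5))) = Add(-6, Add(-10, 5)) = Add(-6, -5) = -11)
Mul(Mul(Function('Q')(0), -12), u) = Mul(Mul(-8, -12), -11) = Mul(96, -11) = -1056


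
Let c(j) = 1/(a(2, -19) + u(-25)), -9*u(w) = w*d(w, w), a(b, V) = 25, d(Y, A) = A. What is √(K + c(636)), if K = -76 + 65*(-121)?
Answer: I*√3176409/20 ≈ 89.112*I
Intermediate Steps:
K = -7941 (K = -76 - 7865 = -7941)
u(w) = -w²/9 (u(w) = -w*w/9 = -w²/9)
c(j) = -9/400 (c(j) = 1/(25 - ⅑*(-25)²) = 1/(25 - ⅑*625) = 1/(25 - 625/9) = 1/(-400/9) = -9/400)
√(K + c(636)) = √(-7941 - 9/400) = √(-3176409/400) = I*√3176409/20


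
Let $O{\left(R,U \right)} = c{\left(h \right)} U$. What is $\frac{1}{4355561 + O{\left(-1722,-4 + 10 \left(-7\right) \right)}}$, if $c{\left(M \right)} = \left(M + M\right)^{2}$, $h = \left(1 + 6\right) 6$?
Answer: $\frac{1}{3833417} \approx 2.6086 \cdot 10^{-7}$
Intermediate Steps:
$h = 42$ ($h = 7 \cdot 6 = 42$)
$c{\left(M \right)} = 4 M^{2}$ ($c{\left(M \right)} = \left(2 M\right)^{2} = 4 M^{2}$)
$O{\left(R,U \right)} = 7056 U$ ($O{\left(R,U \right)} = 4 \cdot 42^{2} U = 4 \cdot 1764 U = 7056 U$)
$\frac{1}{4355561 + O{\left(-1722,-4 + 10 \left(-7\right) \right)}} = \frac{1}{4355561 + 7056 \left(-4 + 10 \left(-7\right)\right)} = \frac{1}{4355561 + 7056 \left(-4 - 70\right)} = \frac{1}{4355561 + 7056 \left(-74\right)} = \frac{1}{4355561 - 522144} = \frac{1}{3833417}$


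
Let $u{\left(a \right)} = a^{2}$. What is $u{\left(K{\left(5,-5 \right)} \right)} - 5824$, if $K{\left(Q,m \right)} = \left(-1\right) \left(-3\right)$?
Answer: $-5815$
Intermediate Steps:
$K{\left(Q,m \right)} = 3$
$u{\left(K{\left(5,-5 \right)} \right)} - 5824 = 3^{2} - 5824 = 9 - 5824 = -5815$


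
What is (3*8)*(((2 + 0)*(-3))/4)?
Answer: -36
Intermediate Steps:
(3*8)*(((2 + 0)*(-3))/4) = 24*((2*(-3))*(1/4)) = 24*(-6*1/4) = 24*(-3/2) = -36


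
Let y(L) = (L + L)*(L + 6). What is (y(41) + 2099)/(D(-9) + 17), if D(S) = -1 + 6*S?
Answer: -5953/38 ≈ -156.66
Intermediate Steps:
y(L) = 2*L*(6 + L) (y(L) = (2*L)*(6 + L) = 2*L*(6 + L))
(y(41) + 2099)/(D(-9) + 17) = (2*41*(6 + 41) + 2099)/((-1 + 6*(-9)) + 17) = (2*41*47 + 2099)/((-1 - 54) + 17) = (3854 + 2099)/(-55 + 17) = 5953/(-38) = 5953*(-1/38) = -5953/38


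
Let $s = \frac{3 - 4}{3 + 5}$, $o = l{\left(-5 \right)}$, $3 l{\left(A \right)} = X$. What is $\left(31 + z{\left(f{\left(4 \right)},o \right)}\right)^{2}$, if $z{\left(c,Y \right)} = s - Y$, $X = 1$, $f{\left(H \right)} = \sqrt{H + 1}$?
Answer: $\frac{537289}{576} \approx 932.79$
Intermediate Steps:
$f{\left(H \right)} = \sqrt{1 + H}$
$l{\left(A \right)} = \frac{1}{3}$ ($l{\left(A \right)} = \frac{1}{3} \cdot 1 = \frac{1}{3}$)
$o = \frac{1}{3} \approx 0.33333$
$s = - \frac{1}{8} \approx -0.125$
$z{\left(c,Y \right)} = - \frac{1}{8} - Y$
$\left(31 + z{\left(f{\left(4 \right)},o \right)}\right)^{2} = \left(31 - \frac{11}{24}\right)^{2} = \left(\frac{733}{24}\right)^{2} = \frac{537289}{576}$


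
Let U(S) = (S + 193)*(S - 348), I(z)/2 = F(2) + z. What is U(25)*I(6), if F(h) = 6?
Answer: -1689936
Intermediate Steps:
I(z) = 12 + 2*z (I(z) = 2*(6 + z) = 12 + 2*z)
U(S) = (-348 + S)*(193 + S) (U(S) = (193 + S)*(-348 + S) = (-348 + S)*(193 + S))
U(25)*I(6) = (-67164 + 25² - 155*25)*(12 + 2*6) = (-67164 + 625 - 3875)*(12 + 12) = -70414*24 = -1689936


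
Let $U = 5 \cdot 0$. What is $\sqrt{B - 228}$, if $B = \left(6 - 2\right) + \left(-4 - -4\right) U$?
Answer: $4 i \sqrt{14} \approx 14.967 i$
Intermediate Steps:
$U = 0$
$B = 4$ ($B = \left(6 - 2\right) + \left(-4 - -4\right) 0 = \left(6 - 2\right) + \left(-4 + 4\right) 0 = 4 + 0 \cdot 0 = 4 + 0 = 4$)
$\sqrt{B - 228} = \sqrt{4 - 228} = \sqrt{-224} = 4 i \sqrt{14}$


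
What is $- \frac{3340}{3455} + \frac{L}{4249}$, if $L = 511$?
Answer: $- \frac{355033}{419437} \approx -0.84645$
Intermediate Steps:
$- \frac{3340}{3455} + \frac{L}{4249} = - \frac{3340}{3455} + \frac{511}{4249} = \left(-3340\right) \frac{1}{3455} + 511 \cdot \frac{1}{4249} = - \frac{668}{691} + \frac{73}{607} = - \frac{355033}{419437}$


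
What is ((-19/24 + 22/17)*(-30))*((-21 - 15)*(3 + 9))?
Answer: 110700/17 ≈ 6511.8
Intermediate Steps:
((-19/24 + 22/17)*(-30))*((-21 - 15)*(3 + 9)) = ((-19*1/24 + 22*(1/17))*(-30))*(-36*12) = ((-19/24 + 22/17)*(-30))*(-432) = ((205/408)*(-30))*(-432) = -1025/68*(-432) = 110700/17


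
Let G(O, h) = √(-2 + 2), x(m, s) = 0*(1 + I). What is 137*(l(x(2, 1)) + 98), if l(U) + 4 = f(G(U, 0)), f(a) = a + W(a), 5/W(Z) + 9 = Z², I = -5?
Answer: 115217/9 ≈ 12802.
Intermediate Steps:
W(Z) = 5/(-9 + Z²)
x(m, s) = 0 (x(m, s) = 0*(1 - 5) = 0*(-4) = 0)
G(O, h) = 0 (G(O, h) = √0 = 0)
f(a) = a + 5/(-9 + a²)
l(U) = -41/9 (l(U) = -4 + (0 + 5/(-9 + 0²)) = -4 + (0 + 5/(-9 + 0)) = -4 + (0 + 5/(-9)) = -4 + (0 + 5*(-⅑)) = -4 + (0 - 5/9) = -4 - 5/9 = -41/9)
137*(l(x(2, 1)) + 98) = 137*(-41/9 + 98) = 137*(841/9) = 115217/9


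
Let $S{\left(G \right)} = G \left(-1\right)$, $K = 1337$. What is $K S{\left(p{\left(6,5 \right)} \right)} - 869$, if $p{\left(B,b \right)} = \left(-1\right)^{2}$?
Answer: $-2206$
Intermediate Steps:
$p{\left(B,b \right)} = 1$
$S{\left(G \right)} = - G$
$K S{\left(p{\left(6,5 \right)} \right)} - 869 = 1337 \left(\left(-1\right) 1\right) - 869 = 1337 \left(-1\right) - 869 = -1337 - 869 = -2206$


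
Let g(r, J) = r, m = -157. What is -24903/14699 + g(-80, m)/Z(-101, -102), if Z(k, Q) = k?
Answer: -1339283/1484599 ≈ -0.90212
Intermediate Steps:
-24903/14699 + g(-80, m)/Z(-101, -102) = -24903/14699 - 80/(-101) = -24903*1/14699 - 80*(-1/101) = -24903/14699 + 80/101 = -1339283/1484599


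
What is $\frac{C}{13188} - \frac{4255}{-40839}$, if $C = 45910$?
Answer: $\frac{107279635}{29921374} \approx 3.5854$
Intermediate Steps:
$\frac{C}{13188} - \frac{4255}{-40839} = \frac{45910}{13188} - \frac{4255}{-40839} = 45910 \cdot \frac{1}{13188} - - \frac{4255}{40839} = \frac{22955}{6594} + \frac{4255}{40839} = \frac{107279635}{29921374}$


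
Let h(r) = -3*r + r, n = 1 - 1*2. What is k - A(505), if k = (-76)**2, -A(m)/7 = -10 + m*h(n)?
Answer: 12776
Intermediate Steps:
n = -1 (n = 1 - 2 = -1)
h(r) = -2*r
A(m) = 70 - 14*m (A(m) = -7*(-10 + m*(-2*(-1))) = -7*(-10 + m*2) = -7*(-10 + 2*m) = 70 - 14*m)
k = 5776
k - A(505) = 5776 - (70 - 14*505) = 5776 - (70 - 7070) = 5776 - 1*(-7000) = 5776 + 7000 = 12776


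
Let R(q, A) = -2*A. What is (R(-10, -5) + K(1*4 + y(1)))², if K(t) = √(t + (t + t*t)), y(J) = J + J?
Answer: 148 + 80*√3 ≈ 286.56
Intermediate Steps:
y(J) = 2*J
K(t) = √(t² + 2*t) (K(t) = √(t + (t + t²)) = √(t² + 2*t))
(R(-10, -5) + K(1*4 + y(1)))² = (-2*(-5) + √((1*4 + 2*1)*(2 + (1*4 + 2*1))))² = (10 + √((4 + 2)*(2 + (4 + 2))))² = (10 + √(6*(2 + 6)))² = (10 + √(6*8))² = (10 + √48)² = (10 + 4*√3)²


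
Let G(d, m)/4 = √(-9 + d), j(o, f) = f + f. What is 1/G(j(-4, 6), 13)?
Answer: √3/12 ≈ 0.14434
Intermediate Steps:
j(o, f) = 2*f
G(d, m) = 4*√(-9 + d)
1/G(j(-4, 6), 13) = 1/(4*√(-9 + 2*6)) = 1/(4*√(-9 + 12)) = 1/(4*√3) = √3/12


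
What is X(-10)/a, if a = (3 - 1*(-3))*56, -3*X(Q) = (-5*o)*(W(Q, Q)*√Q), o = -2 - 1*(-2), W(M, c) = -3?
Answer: 0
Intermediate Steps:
o = 0 (o = -2 + 2 = 0)
X(Q) = 0 (X(Q) = -(-5*0)*(-3*√Q)/3 = -0*(-3*√Q) = -⅓*0 = 0)
a = 336 (a = (3 + 3)*56 = 6*56 = 336)
X(-10)/a = 0/336 = 0*(1/336) = 0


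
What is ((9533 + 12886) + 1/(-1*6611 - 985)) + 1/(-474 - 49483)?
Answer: 8507413469315/379473372 ≈ 22419.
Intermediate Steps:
((9533 + 12886) + 1/(-1*6611 - 985)) + 1/(-474 - 49483) = (22419 + 1/(-6611 - 985)) + 1/(-49957) = (22419 + 1/(-7596)) - 1/49957 = (22419 - 1/7596) - 1/49957 = 170294723/7596 - 1/49957 = 8507413469315/379473372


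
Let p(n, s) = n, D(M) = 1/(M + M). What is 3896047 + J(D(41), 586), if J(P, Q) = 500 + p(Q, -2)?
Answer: 3897133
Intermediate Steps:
D(M) = 1/(2*M)
J(P, Q) = 500 + Q
3896047 + J(D(41), 586) = 3896047 + (500 + 586) = 3896047 + 1086 = 3897133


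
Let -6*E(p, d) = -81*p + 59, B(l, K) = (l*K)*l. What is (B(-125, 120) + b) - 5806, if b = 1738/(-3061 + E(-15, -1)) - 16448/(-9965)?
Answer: 3658250367681/1957126 ≈ 1.8692e+6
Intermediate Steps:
B(l, K) = K*l² (B(l, K) = (K*l)*l = K*l²)
E(p, d) = -59/6 + 27*p/2 (E(p, d) = -(-81*p + 59)/6 = -(59 - 81*p)/6 = -59/6 + 27*p/2)
b = 2191237/1957126 (b = 1738/(-3061 + (-59/6 + (27/2)*(-15))) - 16448/(-9965) = 1738/(-3061 + (-59/6 - 405/2)) - 16448*(-1/9965) = 1738/(-3061 - 637/3) + 16448/9965 = 1738/(-9820/3) + 16448/9965 = 1738*(-3/9820) + 16448/9965 = -2607/4910 + 16448/9965 = 2191237/1957126 ≈ 1.1196)
(B(-125, 120) + b) - 5806 = (120*(-125)² + 2191237/1957126) - 5806 = (120*15625 + 2191237/1957126) - 5806 = (1875000 + 2191237/1957126) - 5806 = 3669613441237/1957126 - 5806 = 3658250367681/1957126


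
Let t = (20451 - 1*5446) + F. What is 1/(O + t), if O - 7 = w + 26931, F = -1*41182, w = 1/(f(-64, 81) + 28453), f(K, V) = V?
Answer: 28534/21714375 ≈ 0.0013141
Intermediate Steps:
w = 1/28534 (w = 1/(81 + 28453) = 1/28534 ≈ 3.5046e-5)
F = -41182
t = -26177 (t = (20451 - 1*5446) - 41182 = (20451 - 5446) - 41182 = 15005 - 41182 = -26177)
O = 768648893/28534 (O = 7 + (1/28534 + 26931) = 7 + 768449155/28534 = 768648893/28534 ≈ 26938.)
1/(O + t) = 1/(768648893/28534 - 26177) = 1/(21714375/28534) = 28534/21714375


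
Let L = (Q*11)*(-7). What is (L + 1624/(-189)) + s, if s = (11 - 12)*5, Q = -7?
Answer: 14186/27 ≈ 525.41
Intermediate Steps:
L = 539 (L = -7*11*(-7) = -77*(-7) = 539)
s = -5 (s = -1*5 = -5)
(L + 1624/(-189)) + s = (539 + 1624/(-189)) - 5 = (539 + 1624*(-1/189)) - 5 = (539 - 232/27) - 5 = 14321/27 - 5 = 14186/27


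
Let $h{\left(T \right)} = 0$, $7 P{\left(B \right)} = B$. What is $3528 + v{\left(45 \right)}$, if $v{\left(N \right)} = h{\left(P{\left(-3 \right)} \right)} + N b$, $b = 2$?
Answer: $3618$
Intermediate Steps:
$P{\left(B \right)} = \frac{B}{7}$
$v{\left(N \right)} = 2 N$ ($v{\left(N \right)} = 0 + N 2 = 0 + 2 N = 2 N$)
$3528 + v{\left(45 \right)} = 3528 + 2 \cdot 45 = 3528 + 90 = 3618$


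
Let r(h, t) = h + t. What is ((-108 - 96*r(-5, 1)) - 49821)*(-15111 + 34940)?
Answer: -982427805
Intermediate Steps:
((-108 - 96*r(-5, 1)) - 49821)*(-15111 + 34940) = ((-108 - 96*(-5 + 1)) - 49821)*(-15111 + 34940) = ((-108 - 96*(-4)) - 49821)*19829 = ((-108 + 384) - 49821)*19829 = (276 - 49821)*19829 = -49545*19829 = -982427805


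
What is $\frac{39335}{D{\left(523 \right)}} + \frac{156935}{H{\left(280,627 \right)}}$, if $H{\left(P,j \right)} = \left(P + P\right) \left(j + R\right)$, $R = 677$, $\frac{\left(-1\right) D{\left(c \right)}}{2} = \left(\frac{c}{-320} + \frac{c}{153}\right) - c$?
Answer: $\frac{141433613659393}{3726960793472} \approx 37.949$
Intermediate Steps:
$D{\left(c \right)} = \frac{48793 c}{24480}$ ($D{\left(c \right)} = - 2 \left(\left(\frac{c}{-320} + \frac{c}{153}\right) - c\right) = - 2 \left(\left(c \left(- \frac{1}{320}\right) + c \frac{1}{153}\right) - c\right) = - 2 \left(\left(- \frac{c}{320} + \frac{c}{153}\right) - c\right) = - 2 \left(\frac{167 c}{48960} - c\right) = - 2 \left(- \frac{48793 c}{48960}\right) = \frac{48793 c}{24480}$)
$H{\left(P,j \right)} = 2 P \left(677 + j\right)$ ($H{\left(P,j \right)} = \left(P + P\right) \left(j + 677\right) = 2 P \left(677 + j\right)$)
$\frac{39335}{D{\left(523 \right)}} + \frac{156935}{H{\left(280,627 \right)}} = \frac{39335}{\frac{48793}{24480} \cdot 523} + \frac{156935}{2 \cdot 280 \left(677 + 627\right)} = \frac{39335}{\frac{25518739}{24480}} + \frac{156935}{2 \cdot 280 \cdot 1304} = 39335 \cdot \frac{24480}{25518739} + \frac{156935}{730240} = \frac{962920800}{25518739} + 156935 \cdot \frac{1}{730240} = \frac{962920800}{25518739} + \frac{31387}{146048} = \frac{141433613659393}{3726960793472}$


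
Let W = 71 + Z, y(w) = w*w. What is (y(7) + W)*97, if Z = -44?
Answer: 7372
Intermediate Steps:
y(w) = w²
W = 27 (W = 71 - 44 = 27)
(y(7) + W)*97 = (7² + 27)*97 = (49 + 27)*97 = 76*97 = 7372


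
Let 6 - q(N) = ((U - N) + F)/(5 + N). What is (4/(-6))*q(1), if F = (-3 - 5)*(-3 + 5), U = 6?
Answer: -47/9 ≈ -5.2222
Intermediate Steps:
F = -16 (F = -8*2 = -16)
q(N) = 6 - (-10 - N)/(5 + N) (q(N) = 6 - ((6 - N) - 16)/(5 + N) = 6 - (-10 - N)/(5 + N))
(4/(-6))*q(1) = (4/(-6))*((40 + 7*1)/(5 + 1)) = (4*(-⅙))*((40 + 7)/6) = -47/9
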